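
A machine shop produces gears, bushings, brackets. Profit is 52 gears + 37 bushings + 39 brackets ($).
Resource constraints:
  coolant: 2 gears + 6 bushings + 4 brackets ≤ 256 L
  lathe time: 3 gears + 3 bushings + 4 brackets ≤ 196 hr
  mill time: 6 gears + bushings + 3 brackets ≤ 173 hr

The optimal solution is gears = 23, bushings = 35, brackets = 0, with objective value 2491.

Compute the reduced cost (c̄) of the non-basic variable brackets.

-2

At the optimum: coolant uses 256 of 256 (binding); lathe time uses 174 of 196 (slack = 22); mill time uses 173 of 173 (binding).
Slack constraints have shadow price 0 (complementary slackness).
From A_Bᵀ y = c: 2·y_coolant + 6·y_mill time = 52; 6·y_coolant + 1·y_mill time = 37.
This yields shadow prices y_coolant = 5, y_mill time = 7.
Reduced cost of brackets: c₃ − yᵀa₃ = 39 − (5·4 + 7·3) = 39 − 41 = -2.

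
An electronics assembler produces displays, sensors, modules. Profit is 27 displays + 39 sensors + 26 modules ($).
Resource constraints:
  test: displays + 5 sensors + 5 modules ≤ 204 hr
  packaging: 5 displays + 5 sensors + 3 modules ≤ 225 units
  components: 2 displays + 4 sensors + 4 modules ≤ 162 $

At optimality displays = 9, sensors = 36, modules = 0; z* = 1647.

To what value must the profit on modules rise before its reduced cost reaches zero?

Check each constraint at x*: test 189/204 (slack 15); packaging 225/225 (tight); components 162/162 (tight).
By complementary slackness, y = 0 for the non-binding constraint.
Dual feasibility on the basic columns requires 5·y_packaging + 2·y_components = 27, 5·y_packaging + 4·y_components = 39.
This yields shadow prices y_packaging = 3, y_components = 6.
modules enters the basis when its profit ≥ yᵀa₃ = 3·3 + 6·4 = 33.

33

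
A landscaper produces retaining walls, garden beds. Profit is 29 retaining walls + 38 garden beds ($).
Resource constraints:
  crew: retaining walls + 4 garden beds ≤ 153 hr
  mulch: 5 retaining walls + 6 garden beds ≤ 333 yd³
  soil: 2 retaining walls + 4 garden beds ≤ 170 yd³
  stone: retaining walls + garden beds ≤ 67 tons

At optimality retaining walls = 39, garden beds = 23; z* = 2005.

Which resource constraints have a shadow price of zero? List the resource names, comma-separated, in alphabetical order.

crew, stone

crew: 131/153 (slack 22)
mulch: 333/333 (binding)
soil: 170/170 (binding)
stone: 62/67 (slack 5)
By complementary slackness, a constraint with positive slack has shadow price 0 → crew, stone.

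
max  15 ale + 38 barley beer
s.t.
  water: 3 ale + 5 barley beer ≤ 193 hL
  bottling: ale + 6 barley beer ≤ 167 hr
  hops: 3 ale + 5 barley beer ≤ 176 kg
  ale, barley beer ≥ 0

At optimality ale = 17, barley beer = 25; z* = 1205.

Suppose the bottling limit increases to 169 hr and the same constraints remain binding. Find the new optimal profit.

1211

At the optimum: water uses 176 of 193 (slack = 17); bottling uses 167 of 167 (binding); hops uses 176 of 176 (binding).
By complementary slackness, y = 0 for the non-binding constraint.
The binding rows give the dual system: 1·y_bottling + 3·y_hops = 15 and 6·y_bottling + 5·y_hops = 38.
Solving: y_bottling = 3, y_hops = 4.
Δz = y_bottling·Δb = 3 × (2) = 6, so new z* = 1205 + 6 = 1211.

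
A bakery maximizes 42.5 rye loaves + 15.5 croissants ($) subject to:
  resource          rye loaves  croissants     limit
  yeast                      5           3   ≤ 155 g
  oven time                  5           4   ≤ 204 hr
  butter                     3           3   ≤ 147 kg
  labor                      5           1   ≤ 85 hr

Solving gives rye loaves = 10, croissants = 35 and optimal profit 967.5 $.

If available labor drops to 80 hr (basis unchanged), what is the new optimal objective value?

Check each constraint at x*: yeast 155/155 (tight); oven time 190/204 (slack 14); butter 135/147 (slack 12); labor 85/85 (tight).
By complementary slackness, y = 0 for the non-binding constraints.
From A_Bᵀ y = c: 5·y_yeast + 5·y_labor = 42.5; 3·y_yeast + 1·y_labor = 15.5.
Solving: y_yeast = 3.5, y_labor = 5.
Δz = y_labor·Δb = 5 × (-5) = -25, so new z* = 967.5 − 25 = 942.5.

942.5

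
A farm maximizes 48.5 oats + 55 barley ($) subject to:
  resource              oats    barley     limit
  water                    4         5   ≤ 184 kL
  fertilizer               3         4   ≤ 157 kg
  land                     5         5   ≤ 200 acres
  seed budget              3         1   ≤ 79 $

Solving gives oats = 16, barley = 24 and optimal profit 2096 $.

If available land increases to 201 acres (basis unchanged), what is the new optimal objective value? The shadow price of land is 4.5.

Δb = 1, so new z* = 2096 + (4.5)·(1) = 2096 + 4.5 = 2100.5.

2100.5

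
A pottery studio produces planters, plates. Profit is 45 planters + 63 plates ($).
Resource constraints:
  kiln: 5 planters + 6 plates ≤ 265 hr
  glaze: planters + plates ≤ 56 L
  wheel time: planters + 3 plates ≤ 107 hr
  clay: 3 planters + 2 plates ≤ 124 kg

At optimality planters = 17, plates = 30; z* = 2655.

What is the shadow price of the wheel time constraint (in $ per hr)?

Binding: kiln and wheel time. Non-binding: glaze (9 unused), clay (13 unused).
By complementary slackness, y = 0 for the non-binding constraints.
From A_Bᵀ y = c: 5·y_kiln + 1·y_wheel time = 45; 6·y_kiln + 3·y_wheel time = 63.
This yields shadow prices y_kiln = 8, y_wheel time = 5.
Shadow price of wheel time = 5.

5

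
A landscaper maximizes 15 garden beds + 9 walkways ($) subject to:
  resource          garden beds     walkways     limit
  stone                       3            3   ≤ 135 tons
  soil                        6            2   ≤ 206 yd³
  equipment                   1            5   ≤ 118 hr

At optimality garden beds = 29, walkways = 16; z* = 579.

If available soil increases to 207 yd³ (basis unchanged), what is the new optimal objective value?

Binding: stone and soil. Non-binding: equipment (9 unused).
Slack constraints have shadow price 0 (complementary slackness).
From A_Bᵀ y = c: 3·y_stone + 6·y_soil = 15; 3·y_stone + 2·y_soil = 9.
This yields shadow prices y_stone = 2, y_soil = 1.5.
Δz = y_soil·Δb = 1.5 × (1) = 1.5, so new z* = 579 + 1.5 = 580.5.

580.5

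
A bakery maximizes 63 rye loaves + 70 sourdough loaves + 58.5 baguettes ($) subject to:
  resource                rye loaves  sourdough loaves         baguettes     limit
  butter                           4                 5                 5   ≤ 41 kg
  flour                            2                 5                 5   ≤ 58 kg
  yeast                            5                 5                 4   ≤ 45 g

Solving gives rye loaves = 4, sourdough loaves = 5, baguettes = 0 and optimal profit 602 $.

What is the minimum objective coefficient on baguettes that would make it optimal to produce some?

63

At the optimum: butter uses 41 of 41 (binding); flour uses 33 of 58 (slack = 25); yeast uses 45 of 45 (binding).
By complementary slackness, y = 0 for the non-binding constraint.
Dual feasibility on the basic columns requires 4·y_butter + 5·y_yeast = 63, 5·y_butter + 5·y_yeast = 70.
Solving: y_butter = 7, y_yeast = 7.
baguettes enters the basis when its profit ≥ yᵀa₃ = 7·5 + 7·4 = 63.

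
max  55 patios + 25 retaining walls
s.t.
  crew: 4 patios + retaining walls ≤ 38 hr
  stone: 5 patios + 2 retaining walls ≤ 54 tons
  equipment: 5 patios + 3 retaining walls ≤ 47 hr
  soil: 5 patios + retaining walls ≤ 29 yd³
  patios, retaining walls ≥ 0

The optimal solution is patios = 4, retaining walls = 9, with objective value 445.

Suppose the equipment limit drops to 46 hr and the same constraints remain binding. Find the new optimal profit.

438

Check each constraint at x*: crew 25/38 (slack 13); stone 38/54 (slack 16); equipment 47/47 (tight); soil 29/29 (tight).
Slack constraints have shadow price 0 (complementary slackness).
The binding rows give the dual system: 5·y_equipment + 5·y_soil = 55 and 3·y_equipment + 1·y_soil = 25.
Solving: y_equipment = 7, y_soil = 4.
Δz = y_equipment·Δb = 7 × (-1) = -7, so new z* = 445 − 7 = 438.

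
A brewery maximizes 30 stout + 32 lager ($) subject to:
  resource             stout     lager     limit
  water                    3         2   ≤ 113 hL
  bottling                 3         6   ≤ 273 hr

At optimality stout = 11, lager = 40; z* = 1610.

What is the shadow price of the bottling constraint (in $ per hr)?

Both water and bottling are binding at x*.
From A_Bᵀ y = c: 3·y_water + 3·y_bottling = 30; 2·y_water + 6·y_bottling = 32.
→ y_water = 7 and y_bottling = 3.
Shadow price of bottling = 3.

3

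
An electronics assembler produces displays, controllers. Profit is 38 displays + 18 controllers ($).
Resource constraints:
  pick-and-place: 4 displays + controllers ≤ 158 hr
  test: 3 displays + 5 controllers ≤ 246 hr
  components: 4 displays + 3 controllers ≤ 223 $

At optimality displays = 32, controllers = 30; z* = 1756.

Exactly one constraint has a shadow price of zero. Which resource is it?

pick-and-place: 158/158 (binding)
test: 246/246 (binding)
components: 218/223 (slack 5)
By complementary slackness, a constraint with positive slack has shadow price 0 → components.

components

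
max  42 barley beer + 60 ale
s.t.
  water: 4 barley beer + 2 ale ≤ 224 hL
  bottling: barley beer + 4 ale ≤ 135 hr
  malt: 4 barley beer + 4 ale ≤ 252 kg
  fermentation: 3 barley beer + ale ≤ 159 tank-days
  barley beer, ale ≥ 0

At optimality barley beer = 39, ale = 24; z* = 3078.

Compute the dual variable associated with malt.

Check each constraint at x*: water 204/224 (slack 20); bottling 135/135 (tight); malt 252/252 (tight); fermentation 141/159 (slack 18).
Slack constraints have shadow price 0 (complementary slackness).
From A_Bᵀ y = c: 1·y_bottling + 4·y_malt = 42; 4·y_bottling + 4·y_malt = 60.
→ y_bottling = 6 and y_malt = 9.
Shadow price of malt = 9.

9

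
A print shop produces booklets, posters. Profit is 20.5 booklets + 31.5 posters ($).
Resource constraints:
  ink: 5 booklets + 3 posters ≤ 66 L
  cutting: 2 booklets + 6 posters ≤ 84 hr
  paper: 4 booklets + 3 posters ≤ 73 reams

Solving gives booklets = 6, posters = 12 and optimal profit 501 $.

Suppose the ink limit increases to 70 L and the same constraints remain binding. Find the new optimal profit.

Check each constraint at x*: ink 66/66 (tight); cutting 84/84 (tight); paper 60/73 (slack 13).
By complementary slackness, y = 0 for the non-binding constraint.
The binding rows give the dual system: 5·y_ink + 2·y_cutting = 20.5 and 3·y_ink + 6·y_cutting = 31.5.
→ y_ink = 2.5 and y_cutting = 4.
Δz = y_ink·Δb = 2.5 × (4) = 10, so new z* = 501 + 10 = 511.

511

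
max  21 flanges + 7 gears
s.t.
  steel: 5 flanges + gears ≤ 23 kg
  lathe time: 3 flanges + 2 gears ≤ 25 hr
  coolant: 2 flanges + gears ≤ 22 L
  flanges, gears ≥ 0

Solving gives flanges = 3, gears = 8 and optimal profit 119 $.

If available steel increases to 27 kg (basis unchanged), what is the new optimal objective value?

131

Binding: steel and lathe time. Non-binding: coolant (8 unused).
Since coolant is not tight, its dual is 0.
The binding rows give the dual system: 5·y_steel + 3·y_lathe time = 21 and 1·y_steel + 2·y_lathe time = 7.
This yields shadow prices y_steel = 3, y_lathe time = 2.
Δz = y_steel·Δb = 3 × (4) = 12, so new z* = 119 + 12 = 131.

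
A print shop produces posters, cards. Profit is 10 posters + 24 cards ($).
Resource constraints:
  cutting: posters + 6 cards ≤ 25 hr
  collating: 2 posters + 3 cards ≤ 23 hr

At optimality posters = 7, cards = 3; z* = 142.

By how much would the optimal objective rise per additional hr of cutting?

2

At the optimum: cutting uses 25 of 25 (binding); collating uses 23 of 23 (binding).
From A_Bᵀ y = c: 1·y_cutting + 2·y_collating = 10; 6·y_cutting + 3·y_collating = 24.
→ y_cutting = 2 and y_collating = 4.
Shadow price of cutting = 2.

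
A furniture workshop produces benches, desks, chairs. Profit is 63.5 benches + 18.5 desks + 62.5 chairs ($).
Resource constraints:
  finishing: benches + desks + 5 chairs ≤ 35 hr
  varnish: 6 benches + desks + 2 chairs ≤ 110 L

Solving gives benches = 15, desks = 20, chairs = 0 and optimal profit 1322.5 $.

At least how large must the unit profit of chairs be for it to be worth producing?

65.5

Check each constraint at x*: finishing 35/35 (tight); varnish 110/110 (tight).
The binding rows give the dual system: 1·y_finishing + 6·y_varnish = 63.5 and 1·y_finishing + 1·y_varnish = 18.5.
→ y_finishing = 9.5 and y_varnish = 9.
chairs enters the basis when its profit ≥ yᵀa₃ = 9.5·5 + 9·2 = 65.5.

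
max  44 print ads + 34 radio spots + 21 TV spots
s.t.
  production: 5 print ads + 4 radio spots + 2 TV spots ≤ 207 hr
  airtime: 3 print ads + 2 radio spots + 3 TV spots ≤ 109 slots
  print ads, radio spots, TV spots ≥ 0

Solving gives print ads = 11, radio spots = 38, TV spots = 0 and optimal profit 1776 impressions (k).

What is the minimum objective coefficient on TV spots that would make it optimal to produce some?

23

Both production and airtime are binding at x*.
Dual feasibility on the basic columns requires 5·y_production + 3·y_airtime = 44, 4·y_production + 2·y_airtime = 34.
→ y_production = 7 and y_airtime = 3.
TV spots enters the basis when its profit ≥ yᵀa₃ = 7·2 + 3·3 = 23.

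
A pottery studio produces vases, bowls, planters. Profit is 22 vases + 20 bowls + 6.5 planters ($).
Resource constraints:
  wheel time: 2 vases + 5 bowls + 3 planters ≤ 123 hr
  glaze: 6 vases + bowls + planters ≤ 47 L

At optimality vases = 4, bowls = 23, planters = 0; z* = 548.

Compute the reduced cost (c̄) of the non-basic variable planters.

-6.5

At the optimum: wheel time uses 123 of 123 (binding); glaze uses 47 of 47 (binding).
Dual feasibility on the basic columns requires 2·y_wheel time + 6·y_glaze = 22, 5·y_wheel time + 1·y_glaze = 20.
Solving: y_wheel time = 3.5, y_glaze = 2.5.
Reduced cost of planters: c₃ − yᵀa₃ = 6.5 − (3.5·3 + 2.5·1) = 6.5 − 13 = -6.5.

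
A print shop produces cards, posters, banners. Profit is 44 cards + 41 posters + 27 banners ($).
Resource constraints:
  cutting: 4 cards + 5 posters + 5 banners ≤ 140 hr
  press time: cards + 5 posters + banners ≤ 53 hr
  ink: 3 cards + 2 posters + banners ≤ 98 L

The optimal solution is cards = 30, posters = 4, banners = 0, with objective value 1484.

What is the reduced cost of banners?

-6

Binding: cutting and ink. Non-binding: press time (3 unused).
By complementary slackness, y = 0 for the non-binding constraint.
Dual feasibility on the basic columns requires 4·y_cutting + 3·y_ink = 44, 5·y_cutting + 2·y_ink = 41.
→ y_cutting = 5 and y_ink = 8.
Reduced cost of banners: c₃ − yᵀa₃ = 27 − (5·5 + 8·1) = 27 − 33 = -6.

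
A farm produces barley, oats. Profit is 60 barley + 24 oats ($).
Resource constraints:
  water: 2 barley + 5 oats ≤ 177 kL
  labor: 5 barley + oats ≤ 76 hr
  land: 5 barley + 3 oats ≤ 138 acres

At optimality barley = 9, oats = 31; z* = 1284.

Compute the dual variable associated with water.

Check each constraint at x*: water 173/177 (slack 4); labor 76/76 (tight); land 138/138 (tight).
Slack constraints have shadow price 0 (complementary slackness).
The binding rows give the dual system: 5·y_labor + 5·y_land = 60 and 1·y_labor + 3·y_land = 24.
→ y_labor = 6 and y_land = 6.
Shadow price of water = 0.

0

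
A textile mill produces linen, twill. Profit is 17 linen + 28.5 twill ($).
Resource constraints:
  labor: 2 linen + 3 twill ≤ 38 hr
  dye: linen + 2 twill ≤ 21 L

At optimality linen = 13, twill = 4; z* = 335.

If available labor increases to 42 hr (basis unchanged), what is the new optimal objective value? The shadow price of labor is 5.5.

Δb = 4, so new z* = 335 + (5.5)·(4) = 335 + 22 = 357.

357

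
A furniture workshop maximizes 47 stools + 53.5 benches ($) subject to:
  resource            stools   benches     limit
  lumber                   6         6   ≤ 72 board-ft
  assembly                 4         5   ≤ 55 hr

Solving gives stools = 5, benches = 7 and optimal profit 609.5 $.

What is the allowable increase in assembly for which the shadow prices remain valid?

Binding constraints: lumber, assembly. The basis is B = [[6,6],[4,5]] with det 6.
Per unit increase in assembly, x* moves by d = (-1, 1).
The basis stays optimal until stools reaches 0; allowable increase = 5 hr.

5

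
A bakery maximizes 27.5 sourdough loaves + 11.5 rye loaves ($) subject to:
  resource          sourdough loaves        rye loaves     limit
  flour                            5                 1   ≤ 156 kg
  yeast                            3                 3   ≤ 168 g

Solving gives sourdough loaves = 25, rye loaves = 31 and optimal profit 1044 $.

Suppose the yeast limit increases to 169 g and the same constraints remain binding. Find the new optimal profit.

1046.5

Check each constraint at x*: flour 156/156 (tight); yeast 168/168 (tight).
Dual feasibility on the basic columns requires 5·y_flour + 3·y_yeast = 27.5, 1·y_flour + 3·y_yeast = 11.5.
Solving: y_flour = 4, y_yeast = 2.5.
Δz = y_yeast·Δb = 2.5 × (1) = 2.5, so new z* = 1044 + 2.5 = 1046.5.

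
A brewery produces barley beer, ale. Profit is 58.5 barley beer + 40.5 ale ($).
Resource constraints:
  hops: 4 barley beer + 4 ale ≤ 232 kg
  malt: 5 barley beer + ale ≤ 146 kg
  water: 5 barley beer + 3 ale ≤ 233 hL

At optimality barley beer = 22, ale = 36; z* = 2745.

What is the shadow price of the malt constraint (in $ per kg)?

Check each constraint at x*: hops 232/232 (tight); malt 146/146 (tight); water 218/233 (slack 15).
By complementary slackness, y = 0 for the non-binding constraint.
From A_Bᵀ y = c: 4·y_hops + 5·y_malt = 58.5; 4·y_hops + 1·y_malt = 40.5.
Solving: y_hops = 9, y_malt = 4.5.
Shadow price of malt = 4.5.

4.5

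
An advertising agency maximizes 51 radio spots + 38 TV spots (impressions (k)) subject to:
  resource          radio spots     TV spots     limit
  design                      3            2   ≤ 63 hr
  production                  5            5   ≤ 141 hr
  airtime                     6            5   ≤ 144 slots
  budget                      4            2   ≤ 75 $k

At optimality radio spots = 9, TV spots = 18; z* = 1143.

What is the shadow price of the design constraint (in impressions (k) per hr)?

Check each constraint at x*: design 63/63 (tight); production 135/141 (slack 6); airtime 144/144 (tight); budget 72/75 (slack 3).
Slack constraints have shadow price 0 (complementary slackness).
The binding rows give the dual system: 3·y_design + 6·y_airtime = 51 and 2·y_design + 5·y_airtime = 38.
This yields shadow prices y_design = 9, y_airtime = 4.
Shadow price of design = 9.

9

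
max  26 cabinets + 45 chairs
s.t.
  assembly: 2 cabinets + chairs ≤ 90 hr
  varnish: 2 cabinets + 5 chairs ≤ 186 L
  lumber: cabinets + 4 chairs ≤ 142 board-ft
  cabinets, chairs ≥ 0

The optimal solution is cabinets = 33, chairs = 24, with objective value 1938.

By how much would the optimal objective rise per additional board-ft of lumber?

Binding: assembly and varnish. Non-binding: lumber (13 unused).
Slack constraints have shadow price 0 (complementary slackness).
From A_Bᵀ y = c: 2·y_assembly + 2·y_varnish = 26; 1·y_assembly + 5·y_varnish = 45.
Solving: y_assembly = 5, y_varnish = 8.
Shadow price of lumber = 0.

0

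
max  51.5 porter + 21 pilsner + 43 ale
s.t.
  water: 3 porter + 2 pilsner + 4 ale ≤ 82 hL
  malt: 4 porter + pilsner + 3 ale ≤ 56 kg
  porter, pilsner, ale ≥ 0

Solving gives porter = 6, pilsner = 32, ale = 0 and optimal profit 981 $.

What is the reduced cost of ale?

-7

Check each constraint at x*: water 82/82 (tight); malt 56/56 (tight).
Dual feasibility on the basic columns requires 3·y_water + 4·y_malt = 51.5, 2·y_water + 1·y_malt = 21.
→ y_water = 6.5 and y_malt = 8.
Reduced cost of ale: c₃ − yᵀa₃ = 43 − (6.5·4 + 8·3) = 43 − 50 = -7.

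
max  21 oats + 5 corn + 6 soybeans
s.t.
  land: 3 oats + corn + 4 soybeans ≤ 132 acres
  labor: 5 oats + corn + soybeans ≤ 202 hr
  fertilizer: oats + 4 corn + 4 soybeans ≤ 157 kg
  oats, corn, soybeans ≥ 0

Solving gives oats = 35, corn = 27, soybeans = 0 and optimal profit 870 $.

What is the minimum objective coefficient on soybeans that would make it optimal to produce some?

Check each constraint at x*: land 132/132 (tight); labor 202/202 (tight); fertilizer 143/157 (slack 14).
By complementary slackness, y = 0 for the non-binding constraint.
From A_Bᵀ y = c: 3·y_land + 5·y_labor = 21; 1·y_land + 1·y_labor = 5.
This yields shadow prices y_land = 2, y_labor = 3.
soybeans enters the basis when its profit ≥ yᵀa₃ = 2·4 + 3·1 = 11.

11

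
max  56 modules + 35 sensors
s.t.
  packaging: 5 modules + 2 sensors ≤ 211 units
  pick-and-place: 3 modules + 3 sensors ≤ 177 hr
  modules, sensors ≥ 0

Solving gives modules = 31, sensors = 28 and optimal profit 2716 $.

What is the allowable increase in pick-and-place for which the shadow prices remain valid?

139.5

Binding constraints: packaging, pick-and-place. The basis is B = [[5,2],[3,3]] with det 9.
Per unit increase in pick-and-place, x* moves by d = (-0.2222, 0.5556).
The basis stays optimal until modules reaches 0; allowable increase = 139.5 hr.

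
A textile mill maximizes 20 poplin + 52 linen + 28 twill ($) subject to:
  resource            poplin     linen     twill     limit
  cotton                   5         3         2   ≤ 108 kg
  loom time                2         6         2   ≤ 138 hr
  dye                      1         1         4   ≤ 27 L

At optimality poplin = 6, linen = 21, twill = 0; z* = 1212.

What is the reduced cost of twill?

-4

Binding: loom time and dye. Non-binding: cotton (15 unused).
Slack constraints have shadow price 0 (complementary slackness).
Dual feasibility on the basic columns requires 2·y_loom time + 1·y_dye = 20, 6·y_loom time + 1·y_dye = 52.
→ y_loom time = 8 and y_dye = 4.
Reduced cost of twill: c₃ − yᵀa₃ = 28 − (8·2 + 4·4) = 28 − 32 = -4.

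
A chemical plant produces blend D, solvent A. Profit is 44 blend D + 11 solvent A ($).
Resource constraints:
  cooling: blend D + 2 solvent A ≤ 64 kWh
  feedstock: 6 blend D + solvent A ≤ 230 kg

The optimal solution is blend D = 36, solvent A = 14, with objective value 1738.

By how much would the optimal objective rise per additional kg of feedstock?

Both cooling and feedstock are binding at x*.
The binding rows give the dual system: 1·y_cooling + 6·y_feedstock = 44 and 2·y_cooling + 1·y_feedstock = 11.
Solving: y_cooling = 2, y_feedstock = 7.
Shadow price of feedstock = 7.

7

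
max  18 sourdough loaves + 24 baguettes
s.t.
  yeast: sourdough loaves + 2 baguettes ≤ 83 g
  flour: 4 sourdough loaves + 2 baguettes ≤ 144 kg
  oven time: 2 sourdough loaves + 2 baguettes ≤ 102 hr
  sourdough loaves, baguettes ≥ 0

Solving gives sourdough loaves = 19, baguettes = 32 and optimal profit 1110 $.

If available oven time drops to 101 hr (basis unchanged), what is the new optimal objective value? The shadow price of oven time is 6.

1104

Δb = -1, so new z* = 1110 + (6)·(-1) = 1110 − 6 = 1104.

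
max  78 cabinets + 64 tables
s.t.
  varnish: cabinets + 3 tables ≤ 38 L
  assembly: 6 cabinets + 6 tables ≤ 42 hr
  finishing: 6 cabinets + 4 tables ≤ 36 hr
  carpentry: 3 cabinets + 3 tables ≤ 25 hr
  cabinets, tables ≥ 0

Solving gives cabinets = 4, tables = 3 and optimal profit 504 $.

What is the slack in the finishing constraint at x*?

0

finishing used = 6·4 + 4·3 = 36; slack = 36 − 36 = 0.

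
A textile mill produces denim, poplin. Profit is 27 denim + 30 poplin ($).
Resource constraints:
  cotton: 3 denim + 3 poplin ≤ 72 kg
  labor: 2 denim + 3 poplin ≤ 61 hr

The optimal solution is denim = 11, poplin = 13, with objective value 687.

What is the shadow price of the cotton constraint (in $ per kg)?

7

At the optimum: cotton uses 72 of 72 (binding); labor uses 61 of 61 (binding).
Dual feasibility on the basic columns requires 3·y_cotton + 2·y_labor = 27, 3·y_cotton + 3·y_labor = 30.
Solving: y_cotton = 7, y_labor = 3.
Shadow price of cotton = 7.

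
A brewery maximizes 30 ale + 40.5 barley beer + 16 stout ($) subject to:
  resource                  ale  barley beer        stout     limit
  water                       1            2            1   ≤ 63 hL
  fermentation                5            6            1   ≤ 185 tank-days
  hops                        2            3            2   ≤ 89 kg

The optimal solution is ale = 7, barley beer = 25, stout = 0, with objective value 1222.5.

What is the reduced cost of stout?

Check each constraint at x*: water 57/63 (slack 6); fermentation 185/185 (tight); hops 89/89 (tight).
By complementary slackness, y = 0 for the non-binding constraint.
Dual feasibility on the basic columns requires 5·y_fermentation + 2·y_hops = 30, 6·y_fermentation + 3·y_hops = 40.5.
Solving: y_fermentation = 3, y_hops = 7.5.
Reduced cost of stout: c₃ − yᵀa₃ = 16 − (3·1 + 7.5·2) = 16 − 18 = -2.

-2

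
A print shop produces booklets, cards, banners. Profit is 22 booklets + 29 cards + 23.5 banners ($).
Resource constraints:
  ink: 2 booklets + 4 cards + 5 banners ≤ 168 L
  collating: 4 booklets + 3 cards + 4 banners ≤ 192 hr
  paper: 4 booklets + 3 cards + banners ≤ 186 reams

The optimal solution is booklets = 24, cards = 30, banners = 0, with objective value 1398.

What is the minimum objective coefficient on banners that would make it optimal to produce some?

At the optimum: ink uses 168 of 168 (binding); collating uses 186 of 192 (slack = 6); paper uses 186 of 186 (binding).
Slack constraints have shadow price 0 (complementary slackness).
The binding rows give the dual system: 2·y_ink + 4·y_paper = 22 and 4·y_ink + 3·y_paper = 29.
Solving: y_ink = 5, y_paper = 3.
banners enters the basis when its profit ≥ yᵀa₃ = 5·5 + 3·1 = 28.

28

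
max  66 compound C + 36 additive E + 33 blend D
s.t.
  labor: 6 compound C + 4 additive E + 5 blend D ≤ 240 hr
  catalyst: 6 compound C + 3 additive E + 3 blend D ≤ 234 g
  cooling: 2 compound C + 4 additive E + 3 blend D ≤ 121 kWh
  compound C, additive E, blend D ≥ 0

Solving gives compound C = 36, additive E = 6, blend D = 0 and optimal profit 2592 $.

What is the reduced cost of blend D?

Binding: labor and catalyst. Non-binding: cooling (25 unused).
Since cooling is not tight, its dual is 0.
Dual feasibility on the basic columns requires 6·y_labor + 6·y_catalyst = 66, 4·y_labor + 3·y_catalyst = 36.
Solving: y_labor = 3, y_catalyst = 8.
Reduced cost of blend D: c₃ − yᵀa₃ = 33 − (3·5 + 8·3) = 33 − 39 = -6.

-6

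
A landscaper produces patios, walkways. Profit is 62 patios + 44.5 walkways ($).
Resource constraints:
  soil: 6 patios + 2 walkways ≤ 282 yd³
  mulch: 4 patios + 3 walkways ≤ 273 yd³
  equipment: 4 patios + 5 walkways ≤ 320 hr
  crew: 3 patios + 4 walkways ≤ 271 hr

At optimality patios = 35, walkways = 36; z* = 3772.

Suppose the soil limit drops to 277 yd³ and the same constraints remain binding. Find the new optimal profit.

3742

At the optimum: soil uses 282 of 282 (binding); mulch uses 248 of 273 (slack = 25); equipment uses 320 of 320 (binding); crew uses 249 of 271 (slack = 22).
By complementary slackness, y = 0 for the non-binding constraints.
From A_Bᵀ y = c: 6·y_soil + 4·y_equipment = 62; 2·y_soil + 5·y_equipment = 44.5.
Solving: y_soil = 6, y_equipment = 6.5.
Δz = y_soil·Δb = 6 × (-5) = -30, so new z* = 3772 − 30 = 3742.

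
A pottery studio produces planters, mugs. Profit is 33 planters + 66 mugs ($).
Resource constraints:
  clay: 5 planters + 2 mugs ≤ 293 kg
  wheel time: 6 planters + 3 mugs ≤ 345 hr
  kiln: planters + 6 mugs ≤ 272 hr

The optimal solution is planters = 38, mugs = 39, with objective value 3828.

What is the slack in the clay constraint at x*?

clay used = 5·38 + 2·39 = 268; slack = 293 − 268 = 25.

25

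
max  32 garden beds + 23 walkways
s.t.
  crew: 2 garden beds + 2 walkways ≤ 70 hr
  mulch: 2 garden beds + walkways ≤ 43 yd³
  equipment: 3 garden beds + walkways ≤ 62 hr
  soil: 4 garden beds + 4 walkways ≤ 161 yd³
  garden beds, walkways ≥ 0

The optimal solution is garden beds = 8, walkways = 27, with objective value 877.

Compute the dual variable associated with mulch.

Binding: crew and mulch. Non-binding: equipment (11 unused), soil (21 unused).
Slack constraints have shadow price 0 (complementary slackness).
Dual feasibility on the basic columns requires 2·y_crew + 2·y_mulch = 32, 2·y_crew + 1·y_mulch = 23.
→ y_crew = 7 and y_mulch = 9.
Shadow price of mulch = 9.

9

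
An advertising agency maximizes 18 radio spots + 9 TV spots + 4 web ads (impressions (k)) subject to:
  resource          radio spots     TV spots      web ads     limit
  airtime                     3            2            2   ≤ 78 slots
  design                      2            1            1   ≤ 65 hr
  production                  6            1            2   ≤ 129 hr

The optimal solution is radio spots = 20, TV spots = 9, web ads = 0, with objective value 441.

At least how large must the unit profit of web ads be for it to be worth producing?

10

At the optimum: airtime uses 78 of 78 (binding); design uses 49 of 65 (slack = 16); production uses 129 of 129 (binding).
Slack constraints have shadow price 0 (complementary slackness).
Dual feasibility on the basic columns requires 3·y_airtime + 6·y_production = 18, 2·y_airtime + 1·y_production = 9.
This yields shadow prices y_airtime = 4, y_production = 1.
web ads enters the basis when its profit ≥ yᵀa₃ = 4·2 + 1·2 = 10.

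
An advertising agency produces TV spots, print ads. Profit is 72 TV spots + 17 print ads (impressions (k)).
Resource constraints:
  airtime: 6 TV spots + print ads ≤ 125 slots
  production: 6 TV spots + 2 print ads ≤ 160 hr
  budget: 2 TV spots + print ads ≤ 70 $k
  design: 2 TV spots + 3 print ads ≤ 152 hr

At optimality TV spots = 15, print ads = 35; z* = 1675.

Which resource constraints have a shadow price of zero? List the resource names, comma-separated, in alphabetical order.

airtime: 125/125 (binding)
production: 160/160 (binding)
budget: 65/70 (slack 5)
design: 135/152 (slack 17)
By complementary slackness, a constraint with positive slack has shadow price 0 → budget, design.

budget, design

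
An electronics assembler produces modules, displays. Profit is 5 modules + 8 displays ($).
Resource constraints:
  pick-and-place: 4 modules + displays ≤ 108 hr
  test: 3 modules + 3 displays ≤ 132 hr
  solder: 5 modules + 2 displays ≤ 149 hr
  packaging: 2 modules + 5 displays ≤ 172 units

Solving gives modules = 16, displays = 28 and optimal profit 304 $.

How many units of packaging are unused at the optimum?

0

packaging used = 2·16 + 5·28 = 172; slack = 172 − 172 = 0.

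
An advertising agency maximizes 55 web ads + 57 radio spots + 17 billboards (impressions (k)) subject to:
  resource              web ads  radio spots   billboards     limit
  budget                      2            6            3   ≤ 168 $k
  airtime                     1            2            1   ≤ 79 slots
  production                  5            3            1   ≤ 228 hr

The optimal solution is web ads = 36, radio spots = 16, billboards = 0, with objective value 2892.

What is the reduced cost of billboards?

At the optimum: budget uses 168 of 168 (binding); airtime uses 68 of 79 (slack = 11); production uses 228 of 228 (binding).
Slack constraints have shadow price 0 (complementary slackness).
The binding rows give the dual system: 2·y_budget + 5·y_production = 55 and 6·y_budget + 3·y_production = 57.
→ y_budget = 5 and y_production = 9.
Reduced cost of billboards: c₃ − yᵀa₃ = 17 − (5·3 + 9·1) = 17 − 24 = -7.

-7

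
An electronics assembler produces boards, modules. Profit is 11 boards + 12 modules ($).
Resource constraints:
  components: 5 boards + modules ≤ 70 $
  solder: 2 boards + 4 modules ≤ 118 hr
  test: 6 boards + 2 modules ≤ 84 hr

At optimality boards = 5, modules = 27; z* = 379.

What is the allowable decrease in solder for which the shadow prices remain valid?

90

Binding constraints: solder, test. The basis is B = [[2,4],[6,2]] with det -20.
Per unit decrease in solder, x* moves by d = (0.1, -0.3).
The basis stays optimal until modules reaches 0; allowable decrease = 90 hr.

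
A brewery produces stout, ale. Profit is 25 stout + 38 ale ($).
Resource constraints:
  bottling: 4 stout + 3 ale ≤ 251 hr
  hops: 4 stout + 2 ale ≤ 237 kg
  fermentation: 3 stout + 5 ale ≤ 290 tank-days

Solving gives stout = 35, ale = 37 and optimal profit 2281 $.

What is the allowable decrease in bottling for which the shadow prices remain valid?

77

Binding constraints: bottling, fermentation. The basis is B = [[4,3],[3,5]] with det 11.
Per unit decrease in bottling, x* moves by d = (-0.4545, 0.2727).
The basis stays optimal until stout reaches 0; allowable decrease = 77 hr.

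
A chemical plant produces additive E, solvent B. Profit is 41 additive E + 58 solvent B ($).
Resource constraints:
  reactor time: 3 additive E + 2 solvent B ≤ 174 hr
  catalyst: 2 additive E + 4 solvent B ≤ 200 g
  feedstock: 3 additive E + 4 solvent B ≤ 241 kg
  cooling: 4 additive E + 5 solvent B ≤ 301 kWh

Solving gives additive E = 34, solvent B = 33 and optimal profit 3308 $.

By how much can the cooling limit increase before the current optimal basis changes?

Binding constraints: catalyst, cooling. The basis is B = [[2,4],[4,5]] with det -6.
Per unit increase in cooling, x* moves by d = (0.6667, -0.3333).
The basis stays optimal until reactor time becomes binding; allowable increase = 4.5 kWh.

4.5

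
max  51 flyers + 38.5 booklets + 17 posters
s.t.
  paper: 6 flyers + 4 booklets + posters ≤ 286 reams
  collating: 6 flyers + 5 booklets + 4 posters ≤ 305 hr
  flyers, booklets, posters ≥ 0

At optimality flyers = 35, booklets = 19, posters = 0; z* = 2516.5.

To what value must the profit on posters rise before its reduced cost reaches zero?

Check each constraint at x*: paper 286/286 (tight); collating 305/305 (tight).
From A_Bᵀ y = c: 6·y_paper + 6·y_collating = 51; 4·y_paper + 5·y_collating = 38.5.
This yields shadow prices y_paper = 4, y_collating = 4.5.
posters enters the basis when its profit ≥ yᵀa₃ = 4·1 + 4.5·4 = 22.

22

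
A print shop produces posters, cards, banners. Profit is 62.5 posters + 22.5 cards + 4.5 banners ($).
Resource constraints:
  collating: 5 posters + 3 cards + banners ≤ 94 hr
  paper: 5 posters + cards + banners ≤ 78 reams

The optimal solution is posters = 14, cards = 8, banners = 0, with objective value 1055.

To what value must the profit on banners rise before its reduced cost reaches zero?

Both collating and paper are binding at x*.
From A_Bᵀ y = c: 5·y_collating + 5·y_paper = 62.5; 3·y_collating + 1·y_paper = 22.5.
→ y_collating = 5 and y_paper = 7.5.
banners enters the basis when its profit ≥ yᵀa₃ = 5·1 + 7.5·1 = 12.5.

12.5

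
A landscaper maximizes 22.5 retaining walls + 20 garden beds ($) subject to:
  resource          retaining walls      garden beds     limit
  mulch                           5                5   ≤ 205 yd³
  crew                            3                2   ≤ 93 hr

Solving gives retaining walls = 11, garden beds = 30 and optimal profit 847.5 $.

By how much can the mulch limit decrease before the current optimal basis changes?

50

Binding constraints: mulch, crew. The basis is B = [[5,5],[3,2]] with det -5.
Per unit decrease in mulch, x* moves by d = (0.4, -0.6).
The basis stays optimal until garden beds reaches 0; allowable decrease = 50 yd³.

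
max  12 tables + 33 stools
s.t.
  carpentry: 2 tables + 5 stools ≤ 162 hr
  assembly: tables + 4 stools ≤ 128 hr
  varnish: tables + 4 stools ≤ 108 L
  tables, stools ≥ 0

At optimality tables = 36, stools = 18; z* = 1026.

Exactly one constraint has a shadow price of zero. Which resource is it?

assembly

carpentry: 162/162 (binding)
assembly: 108/128 (slack 20)
varnish: 108/108 (binding)
By complementary slackness, a constraint with positive slack has shadow price 0 → assembly.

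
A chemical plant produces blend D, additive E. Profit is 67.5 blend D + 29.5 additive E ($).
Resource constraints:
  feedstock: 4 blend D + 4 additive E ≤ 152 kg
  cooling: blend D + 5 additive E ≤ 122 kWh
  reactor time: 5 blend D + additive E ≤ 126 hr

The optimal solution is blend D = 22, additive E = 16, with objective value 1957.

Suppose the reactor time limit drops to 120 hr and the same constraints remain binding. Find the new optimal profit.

Check each constraint at x*: feedstock 152/152 (tight); cooling 102/122 (slack 20); reactor time 126/126 (tight).
By complementary slackness, y = 0 for the non-binding constraint.
From A_Bᵀ y = c: 4·y_feedstock + 5·y_reactor time = 67.5; 4·y_feedstock + 1·y_reactor time = 29.5.
Solving: y_feedstock = 5, y_reactor time = 9.5.
Δz = y_reactor time·Δb = 9.5 × (-6) = -57, so new z* = 1957 − 57 = 1900.

1900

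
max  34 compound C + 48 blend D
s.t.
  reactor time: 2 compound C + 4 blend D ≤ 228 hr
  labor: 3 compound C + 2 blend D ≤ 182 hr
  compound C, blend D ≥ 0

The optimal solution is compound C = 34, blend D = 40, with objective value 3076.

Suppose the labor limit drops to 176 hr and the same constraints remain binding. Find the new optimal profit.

3046

Check each constraint at x*: reactor time 228/228 (tight); labor 182/182 (tight).
The binding rows give the dual system: 2·y_reactor time + 3·y_labor = 34 and 4·y_reactor time + 2·y_labor = 48.
→ y_reactor time = 9.5 and y_labor = 5.
Δz = y_labor·Δb = 5 × (-6) = -30, so new z* = 3076 − 30 = 3046.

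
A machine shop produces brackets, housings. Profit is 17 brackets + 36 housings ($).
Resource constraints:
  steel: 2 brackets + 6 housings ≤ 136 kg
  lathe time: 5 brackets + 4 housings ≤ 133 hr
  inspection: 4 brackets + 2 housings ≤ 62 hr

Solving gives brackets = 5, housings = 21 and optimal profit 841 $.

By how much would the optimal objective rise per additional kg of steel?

Binding: steel and inspection. Non-binding: lathe time (24 unused).
By complementary slackness, y = 0 for the non-binding constraint.
Dual feasibility on the basic columns requires 2·y_steel + 4·y_inspection = 17, 6·y_steel + 2·y_inspection = 36.
→ y_steel = 5.5 and y_inspection = 1.5.
Shadow price of steel = 5.5.

5.5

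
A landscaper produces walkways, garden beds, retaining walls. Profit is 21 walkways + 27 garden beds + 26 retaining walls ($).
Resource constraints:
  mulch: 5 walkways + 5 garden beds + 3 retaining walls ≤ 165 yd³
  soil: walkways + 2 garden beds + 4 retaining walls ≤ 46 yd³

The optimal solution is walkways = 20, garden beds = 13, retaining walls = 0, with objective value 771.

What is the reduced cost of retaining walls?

Both mulch and soil are binding at x*.
Dual feasibility on the basic columns requires 5·y_mulch + 1·y_soil = 21, 5·y_mulch + 2·y_soil = 27.
Solving: y_mulch = 3, y_soil = 6.
Reduced cost of retaining walls: c₃ − yᵀa₃ = 26 − (3·3 + 6·4) = 26 − 33 = -7.

-7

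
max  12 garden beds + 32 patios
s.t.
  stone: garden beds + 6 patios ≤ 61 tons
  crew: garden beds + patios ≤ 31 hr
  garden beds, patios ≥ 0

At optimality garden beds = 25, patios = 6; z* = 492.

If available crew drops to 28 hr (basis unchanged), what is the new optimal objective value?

Both stone and crew are binding at x*.
Dual feasibility on the basic columns requires 1·y_stone + 1·y_crew = 12, 6·y_stone + 1·y_crew = 32.
This yields shadow prices y_stone = 4, y_crew = 8.
Δz = y_crew·Δb = 8 × (-3) = -24, so new z* = 492 − 24 = 468.

468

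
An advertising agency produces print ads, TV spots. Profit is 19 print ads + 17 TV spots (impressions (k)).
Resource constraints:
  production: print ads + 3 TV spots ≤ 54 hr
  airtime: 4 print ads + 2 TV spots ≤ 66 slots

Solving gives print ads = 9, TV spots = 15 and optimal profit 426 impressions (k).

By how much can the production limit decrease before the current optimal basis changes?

Binding constraints: production, airtime. The basis is B = [[1,3],[4,2]] with det -10.
Per unit decrease in production, x* moves by d = (0.2, -0.4).
The basis stays optimal until TV spots reaches 0; allowable decrease = 37.5 hr.

37.5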